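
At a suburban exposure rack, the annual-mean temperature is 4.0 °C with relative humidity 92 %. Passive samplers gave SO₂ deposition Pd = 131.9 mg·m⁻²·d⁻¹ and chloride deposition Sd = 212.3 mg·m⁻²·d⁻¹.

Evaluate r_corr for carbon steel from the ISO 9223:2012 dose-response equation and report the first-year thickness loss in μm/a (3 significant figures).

r_corr = 126 μm/a

carbon steel: T≤10 °C ⇒ hinge +0.150·(4.0−10) = -0.9000
  Pd branch = 1.77·Pd^0.52·e^(0.02·RH+f) = 57.38 μm/a
  Sd branch = 0.102·Sd^0.62·e^(0.033·RH+0.04·T) = 69.07 μm/a
  r_corr = 57.38 + 69.07 = 126.5 μm/a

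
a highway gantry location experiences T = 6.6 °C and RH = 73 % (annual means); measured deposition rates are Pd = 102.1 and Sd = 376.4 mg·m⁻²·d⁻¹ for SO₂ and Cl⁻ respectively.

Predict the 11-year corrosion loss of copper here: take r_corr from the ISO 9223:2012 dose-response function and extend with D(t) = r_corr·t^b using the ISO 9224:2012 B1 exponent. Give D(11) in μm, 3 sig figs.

copper: f(T) = +0.126·(T−10) [T≤10 °C] = -0.4284
  Pd branch = 0.0053·Pd^0.26·e^(0.059·RH+f) = 0.8533 μm/a
  Cl⁻ term: 0.01025·376.4^0.27·exp(0.036·73+0.049·6.6) = 0.9726
  sum: 0.8533 + 0.9726 → r_corr = 1.826 μm/a
Long-term exponent b (ISO 9224 Table 2, B1) = 0.667
  D(11) = 1.826 × 11^0.667 = 1.826 × 4.95 = 9.038 μm

D(11) = 9.04 μm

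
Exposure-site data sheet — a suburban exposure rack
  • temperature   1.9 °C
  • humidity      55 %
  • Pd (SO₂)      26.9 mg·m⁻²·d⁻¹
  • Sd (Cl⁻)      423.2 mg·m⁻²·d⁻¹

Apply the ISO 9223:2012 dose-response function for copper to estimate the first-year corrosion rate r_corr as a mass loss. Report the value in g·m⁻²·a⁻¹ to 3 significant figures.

copper: temperature factor f = +0.126·(-8.1) = -1.0206
  SO₂ term: 0.0053·26.9^0.26·exp(0.059·55-1.0206) = 0.1154
  Cl⁻ term: 0.01025·423.2^0.27·exp(0.036·55+0.049·1.9) = 0.4171
  sum: 0.1154 + 0.4171 → r_corr = 0.5324 μm/a
Convert to mass loss: 0.5324 μm/a × 8.96 g/cm³ = 4.771 g·m⁻²·a⁻¹

r_corr = 4.77 g·m⁻²·a⁻¹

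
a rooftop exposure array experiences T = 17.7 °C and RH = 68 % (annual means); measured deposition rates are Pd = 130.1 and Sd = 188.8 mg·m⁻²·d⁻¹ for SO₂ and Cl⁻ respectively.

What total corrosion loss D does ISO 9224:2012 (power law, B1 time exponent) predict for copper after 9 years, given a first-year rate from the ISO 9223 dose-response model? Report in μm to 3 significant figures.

copper: f(T) = -0.080·(T−10) [T>10 °C] = -0.6160
  sulphur-dioxide contribution → 0.5609 μm/a
  chloride contribution → 1.162 μm/a
  ⇒ r_corr(copper) = 1.722 μm/a
Long-term exponent b (ISO 9224 Table 2, B1) = 0.667
  D(9) = 1.722 × 9^0.667 = 1.722 × 4.33 = 7.458 μm

D(9) = 7.46 μm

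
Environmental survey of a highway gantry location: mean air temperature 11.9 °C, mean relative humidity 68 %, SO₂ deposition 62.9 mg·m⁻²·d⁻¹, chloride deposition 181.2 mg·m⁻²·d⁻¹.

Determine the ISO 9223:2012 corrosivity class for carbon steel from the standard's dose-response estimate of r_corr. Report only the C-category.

carbon steel: f(T) = -0.054·(T−10) [T>10 °C] = -0.1026
  sulphur-dioxide contribution → 53.62 μm/a
  chloride contribution → 38.9 μm/a
  ⇒ r_corr(carbon steel) = 92.52 μm/a
92.5 μm/a falls in (80, 200] for carbon steel → category C5

C5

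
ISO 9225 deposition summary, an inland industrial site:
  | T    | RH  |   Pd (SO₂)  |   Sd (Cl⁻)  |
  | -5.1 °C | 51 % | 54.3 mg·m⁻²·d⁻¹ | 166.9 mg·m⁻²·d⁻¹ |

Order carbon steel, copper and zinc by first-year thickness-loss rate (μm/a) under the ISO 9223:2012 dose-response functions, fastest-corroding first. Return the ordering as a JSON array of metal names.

carbon steel: T≤10 °C ⇒ hinge +0.150·(-5.1−10) = -2.2650
  SO₂ term: 1.77·54.3^0.52·exp(0.02·51-2.2650) = 4.068
  Cl⁻ term: 0.102·166.9^0.62·exp(0.033·51+0.04·-5.1) = 10.69
  r_corr = 4.068 + 10.69 = 14.75 μm/a
copper: f(T) = +0.126·(T−10) [T≤10 °C] = -1.9026
  SO₂ term: 0.0053·54.3^0.26·exp(0.059·51-1.9026) = 0.04527
  Sd branch = 0.01025·Sd^0.27·e^(0.036·RH+0.049·T) = 0.1994 μm/a
  sum: 0.04527 + 0.1994 → r_corr = 0.2446 μm/a
zinc: f(T) = +0.038·(T−10) [T≤10 °C] = -0.5738
  SO₂ term: 0.0129·54.3^0.44·exp(0.046·51-0.5738) = 0.4401
  Sd branch = 0.0175·Sd^0.57·e^(0.008·RH+0.085·T) = 0.3153 μm/a
  r_corr = 0.4401 + 0.3153 = 0.7554 μm/a
Ordering by μm/a: carbon steel (14.8) > zinc (0.755) > copper (0.245)

["carbon steel", "zinc", "copper"]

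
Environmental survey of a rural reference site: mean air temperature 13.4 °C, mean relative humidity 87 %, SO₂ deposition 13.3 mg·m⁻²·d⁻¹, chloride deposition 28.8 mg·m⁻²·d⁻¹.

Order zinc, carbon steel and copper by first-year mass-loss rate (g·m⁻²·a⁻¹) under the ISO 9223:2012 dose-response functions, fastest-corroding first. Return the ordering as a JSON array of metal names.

["carbon steel", "copper", "zinc"]

zinc: temperature factor f = -0.071·(3.4) = -0.2414
  sulphur-dioxide contribution → 1.731 μm/a
  chloride contribution → 0.7444 μm/a
  total first-year rate 2.475 μm/a
  mass loss = 2.475 μm/a × 7.14 g/cm³ = 17.67 g·m⁻²·a⁻¹
carbon steel: T>10 °C ⇒ hinge -0.054·(13.4−10) = -0.1836
  sulphur-dioxide contribution → 32.23 μm/a
  chloride contribution → 24.72 μm/a
  ⇒ r_corr(carbon steel) = 56.95 μm/a
  mass loss = 56.95 μm/a × 7.85 g/cm³ = 447.1 g·m⁻²·a⁻¹
copper: T>10 °C ⇒ hinge -0.080·(13.4−10) = -0.2720
  sulphur-dioxide contribution → 1.341 μm/a
  chloride contribution → 1.122 μm/a
  ⇒ r_corr(copper) = 2.464 μm/a
  mass loss = 2.464 μm/a × 8.96 g/cm³ = 22.08 g·m⁻²·a⁻¹
Ordering by g·m⁻²·a⁻¹: carbon steel (447) > copper (22.1) > zinc (17.7)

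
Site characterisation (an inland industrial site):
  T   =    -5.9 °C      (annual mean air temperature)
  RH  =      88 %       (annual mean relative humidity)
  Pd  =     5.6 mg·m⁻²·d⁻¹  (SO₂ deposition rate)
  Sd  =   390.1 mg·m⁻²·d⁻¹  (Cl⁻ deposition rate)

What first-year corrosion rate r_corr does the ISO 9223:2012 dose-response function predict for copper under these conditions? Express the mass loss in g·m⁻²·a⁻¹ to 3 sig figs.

r_corr = 9.99 g·m⁻²·a⁻¹

copper: T≤10 °C ⇒ hinge +0.126·(-5.9−10) = -2.0034
  SO₂ term: 0.0053·5.6^0.26·exp(0.059·88-2.0034) = 0.2012
  Cl⁻ term: 0.01025·390.1^0.27·exp(0.036·88+0.049·-5.9) = 0.9133
  sum: 0.2012 + 0.9133 → r_corr = 1.115 μm/a
Convert to mass loss: 1.115 μm/a × 8.96 g/cm³ = 9.986 g·m⁻²·a⁻¹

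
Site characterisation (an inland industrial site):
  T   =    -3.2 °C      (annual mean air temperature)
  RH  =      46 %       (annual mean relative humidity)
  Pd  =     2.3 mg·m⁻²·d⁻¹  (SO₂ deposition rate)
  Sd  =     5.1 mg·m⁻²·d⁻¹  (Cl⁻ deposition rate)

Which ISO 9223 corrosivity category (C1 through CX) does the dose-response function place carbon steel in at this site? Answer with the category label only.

C2

carbon steel: T≤10 °C ⇒ hinge +0.150·(-3.2−10) = -1.9800
  Pd branch = 1.77·Pd^0.52·e^(0.02·RH+f) = 0.9456 μm/a
  Sd branch = 0.102·Sd^0.62·e^(0.033·RH+0.04·T) = 1.125 μm/a
  r_corr = 0.9456 + 1.125 = 2.07 μm/a
2.07 μm/a falls in (1.3, 25] for carbon steel → category C2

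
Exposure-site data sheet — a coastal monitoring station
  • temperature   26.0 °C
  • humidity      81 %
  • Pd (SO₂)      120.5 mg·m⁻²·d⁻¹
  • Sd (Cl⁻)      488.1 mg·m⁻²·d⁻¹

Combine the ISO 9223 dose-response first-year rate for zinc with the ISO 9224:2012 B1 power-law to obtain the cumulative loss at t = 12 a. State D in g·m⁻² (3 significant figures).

D(12) = 636 g·m⁻²

zinc: f(T) = -0.071·(T−10) [T>10 °C] = -1.1360
  Pd branch = 0.0129·Pd^0.44·e^(0.046·RH+f) = 1.416 μm/a
  Sd branch = 0.0175·Sd^0.57·e^(0.008·RH+0.085·T) = 10.39 μm/a
  sum: 1.416 + 10.39 → r_corr = 11.81 μm/a
ISO 9224: D(t) = r_corr · t^b with b = 0.813 (zinc, B1)
  D(12) = 11.81 × 12^0.813 = 11.81 × 7.54 = 89.03 μm
  Mass loss = 89.03 μm × 7.14 g/cm³ = 635.7 g·m⁻²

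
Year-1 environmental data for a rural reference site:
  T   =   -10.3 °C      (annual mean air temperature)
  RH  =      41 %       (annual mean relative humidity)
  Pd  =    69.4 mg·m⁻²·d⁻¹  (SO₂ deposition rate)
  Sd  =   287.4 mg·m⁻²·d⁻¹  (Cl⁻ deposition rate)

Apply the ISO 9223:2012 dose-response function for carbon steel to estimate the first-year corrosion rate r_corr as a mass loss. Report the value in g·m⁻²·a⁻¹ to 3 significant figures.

r_corr = 82.2 g·m⁻²·a⁻¹

carbon steel: f(T) = +0.150·(T−10) [T≤10 °C] = -3.0450
  Pd branch = 1.77·Pd^0.52·e^(0.02·RH+f) = 1.735 μm/a
  Cl⁻ term: 0.102·287.4^0.62·exp(0.033·41+0.04·-10.3) = 8.74
  r_corr = 1.735 + 8.74 = 10.47 μm/a
Convert to mass loss: 10.47 μm/a × 7.85 g/cm³ = 82.23 g·m⁻²·a⁻¹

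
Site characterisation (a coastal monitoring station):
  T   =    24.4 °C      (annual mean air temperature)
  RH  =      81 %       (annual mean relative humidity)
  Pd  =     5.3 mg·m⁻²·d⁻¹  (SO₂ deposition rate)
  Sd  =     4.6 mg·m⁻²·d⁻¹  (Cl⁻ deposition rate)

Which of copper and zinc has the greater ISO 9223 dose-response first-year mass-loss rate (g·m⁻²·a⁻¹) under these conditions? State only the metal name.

copper: temperature factor f = -0.080·(14.4) = -1.1520
  SO₂ term: 0.0053·5.3^0.26·exp(0.059·81-1.1520) = 0.3074
  Cl⁻ term: 0.01025·4.6^0.27·exp(0.036·81+0.049·24.4) = 0.9447
  sum: 0.3074 + 0.9447 → r_corr = 1.252 μm/a
  mass loss = 1.252 μm/a × 8.96 g/cm³ = 11.22 g·m⁻²·a⁻¹
zinc: T>10 °C ⇒ hinge -0.071·(24.4−10) = -1.0224
  SO₂ term: 0.0129·5.3^0.44·exp(0.046·81-1.0224) = 0.4013
  Cl⁻ term: 0.0175·4.6^0.57·exp(0.008·81+0.085·24.4) = 0.6353
  sum: 0.4013 + 0.6353 → r_corr = 1.037 μm/a
  mass loss = 1.037 μm/a × 7.14 g/cm³ = 7.401 g·m⁻²·a⁻¹
Ordering by g·m⁻²·a⁻¹: copper (11.2) > zinc (7.4)

copper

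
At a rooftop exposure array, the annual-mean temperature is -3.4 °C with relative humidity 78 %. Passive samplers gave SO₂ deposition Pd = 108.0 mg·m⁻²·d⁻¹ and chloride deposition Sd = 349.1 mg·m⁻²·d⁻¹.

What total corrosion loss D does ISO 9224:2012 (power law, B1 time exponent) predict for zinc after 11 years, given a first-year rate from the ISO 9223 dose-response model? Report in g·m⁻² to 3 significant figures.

zinc: T≤10 °C ⇒ hinge +0.038·(-3.4−10) = -0.5092
  Pd branch = 0.0129·Pd^0.44·e^(0.046·RH+f) = 2.2 μm/a
  Cl⁻ term: 0.0175·349.1^0.57·exp(0.008·78+0.085·-3.4) = 0.6887
  sum: 2.2 + 0.6887 → r_corr = 2.889 μm/a
Power-law: D(11) = r_corr · 11^0.813
  D(11) = 2.889 × 11^0.813 = 2.889 × 7.025 = 20.29 μm
  Mass loss = 20.29 μm × 7.14 g/cm³ = 144.9 g·m⁻²

D(11) = 145 g·m⁻²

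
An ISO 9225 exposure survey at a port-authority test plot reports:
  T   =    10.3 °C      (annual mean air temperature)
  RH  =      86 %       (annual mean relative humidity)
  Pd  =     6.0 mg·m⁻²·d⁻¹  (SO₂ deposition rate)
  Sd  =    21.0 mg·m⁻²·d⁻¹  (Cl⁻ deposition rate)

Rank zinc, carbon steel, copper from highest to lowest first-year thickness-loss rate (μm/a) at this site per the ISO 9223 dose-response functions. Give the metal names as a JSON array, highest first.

zinc: T>10 °C ⇒ hinge -0.071·(10.3−10) = -0.0213
  SO₂ term: 0.0129·6.0^0.44·exp(0.046·86-0.0213) = 1.451
  Sd branch = 0.0175·Sd^0.57·e^(0.008·RH+0.085·T) = 0.4739 μm/a
  sum: 1.451 + 0.4739 → r_corr = 1.925 μm/a
carbon steel: temperature factor f = -0.054·(0.3) = -0.0162
  SO₂ term: 1.77·6.0^0.52·exp(0.02·86-0.0162) = 24.69
  Cl⁻ term: 0.102·21.0^0.62·exp(0.033·86+0.04·10.3) = 17.37
  sum: 24.69 + 17.37 → r_corr = 42.06 μm/a
copper: f(T) = -0.080·(T−10) [T>10 °C] = -0.0240
  SO₂ term: 0.0053·6.0^0.26·exp(0.059·86-0.0240) = 1.318
  Cl⁻ term: 0.01025·21.0^0.27·exp(0.036·86+0.049·10.3) = 0.8541
  sum: 1.318 + 0.8541 → r_corr = 2.172 μm/a
Ordering by μm/a: carbon steel (42.1) > copper (2.17) > zinc (1.93)

["carbon steel", "copper", "zinc"]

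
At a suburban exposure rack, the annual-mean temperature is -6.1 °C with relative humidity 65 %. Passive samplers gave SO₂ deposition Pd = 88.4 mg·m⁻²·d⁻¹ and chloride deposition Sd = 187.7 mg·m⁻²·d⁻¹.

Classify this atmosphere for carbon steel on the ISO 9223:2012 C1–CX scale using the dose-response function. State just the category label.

C2

carbon steel: T≤10 °C ⇒ hinge +0.150·(-6.1−10) = -2.4150
  SO₂ term: 1.77·88.4^0.52·exp(0.02·65-2.4150) = 5.969
  Cl⁻ term: 0.102·187.7^0.62·exp(0.033·65+0.04·-6.1) = 17.53
  r_corr = 5.969 + 17.53 = 23.5 μm/a
ISO 9223 Table 2 (carbon steel): 1.3 < 23.5 ≤ 25 μm/a ⇒ C2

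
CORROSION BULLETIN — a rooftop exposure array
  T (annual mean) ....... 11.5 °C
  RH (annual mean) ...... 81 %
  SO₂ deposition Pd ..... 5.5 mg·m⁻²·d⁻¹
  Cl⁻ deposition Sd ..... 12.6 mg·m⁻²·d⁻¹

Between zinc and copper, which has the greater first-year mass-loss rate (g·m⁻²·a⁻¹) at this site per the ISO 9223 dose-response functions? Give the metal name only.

zinc: f(T) = -0.071·(T−10) [T>10 °C] = -0.1065
  sulphur-dioxide contribution → 1.019 μm/a
  chloride contribution → 0.3769 μm/a
  ⇒ r_corr(zinc) = 1.396 μm/a
  mass loss = 1.396 μm/a × 7.14 g/cm³ = 9.968 g·m⁻²·a⁻¹
copper: temperature factor f = -0.080·(1.5) = -0.1200
  sulphur-dioxide contribution → 0.8713 μm/a
  chloride contribution → 0.6591 μm/a
  ⇒ r_corr(copper) = 1.53 μm/a
  mass loss = 1.53 μm/a × 8.96 g/cm³ = 13.71 g·m⁻²·a⁻¹
Ordering by g·m⁻²·a⁻¹: copper (13.7) > zinc (9.97)

copper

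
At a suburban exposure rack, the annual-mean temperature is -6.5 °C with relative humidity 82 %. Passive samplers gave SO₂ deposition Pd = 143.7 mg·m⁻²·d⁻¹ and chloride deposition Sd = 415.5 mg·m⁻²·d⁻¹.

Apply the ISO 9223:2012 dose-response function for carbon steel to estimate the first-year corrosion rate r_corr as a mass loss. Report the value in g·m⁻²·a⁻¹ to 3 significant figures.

carbon steel: temperature factor f = +0.150·(-16.5) = -2.4750
  SO₂ term: 1.77·143.7^0.52·exp(0.02·82-2.4750) = 10.17
  Cl⁻ term: 0.102·415.5^0.62·exp(0.033·82+0.04·-6.5) = 49.48
  r_corr = 10.17 + 49.48 = 59.64 μm/a
Convert to mass loss: 59.64 μm/a × 7.85 g/cm³ = 468.2 g·m⁻²·a⁻¹

r_corr = 468 g·m⁻²·a⁻¹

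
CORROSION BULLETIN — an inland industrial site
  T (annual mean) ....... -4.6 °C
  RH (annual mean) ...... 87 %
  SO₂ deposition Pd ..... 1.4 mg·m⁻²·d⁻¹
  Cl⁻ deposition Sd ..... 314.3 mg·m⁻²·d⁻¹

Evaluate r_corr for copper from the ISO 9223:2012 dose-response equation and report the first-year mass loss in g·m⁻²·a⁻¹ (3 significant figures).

r_corr = 9.33 g·m⁻²·a⁻¹

copper: f(T) = +0.126·(T−10) [T≤10 °C] = -1.8396
  Pd branch = 0.0053·Pd^0.26·e^(0.059·RH+f) = 0.1558 μm/a
  Sd branch = 0.01025·Sd^0.27·e^(0.036·RH+0.049·T) = 0.8858 μm/a
  r_corr = 0.1558 + 0.8858 = 1.042 μm/a
Convert to mass loss: 1.042 μm/a × 8.96 g/cm³ = 9.333 g·m⁻²·a⁻¹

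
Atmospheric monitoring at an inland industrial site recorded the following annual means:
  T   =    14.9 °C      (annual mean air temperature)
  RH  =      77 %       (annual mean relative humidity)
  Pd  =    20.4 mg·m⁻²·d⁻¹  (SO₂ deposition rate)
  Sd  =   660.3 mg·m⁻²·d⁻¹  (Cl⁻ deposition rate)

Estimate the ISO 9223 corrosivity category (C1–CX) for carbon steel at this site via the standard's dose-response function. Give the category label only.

carbon steel: temperature factor f = -0.054·(4.9) = -0.2646
  SO₂ term: 1.77·20.4^0.52·exp(0.02·77-0.2646) = 30.4
  Cl⁻ term: 0.102·660.3^0.62·exp(0.033·77+0.04·14.9) = 131.6
  r_corr = 30.4 + 131.6 = 162 μm/a
Category bounds: 80…200 μm/a bracket r_corr ⇒ C5

C5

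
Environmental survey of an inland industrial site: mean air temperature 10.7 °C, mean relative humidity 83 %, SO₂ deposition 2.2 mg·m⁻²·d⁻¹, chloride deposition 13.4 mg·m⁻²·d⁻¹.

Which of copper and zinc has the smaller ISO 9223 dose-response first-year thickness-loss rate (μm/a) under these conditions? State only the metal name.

copper: f(T) = -0.080·(T−10) [T>10 °C] = -0.0560
  sulphur-dioxide contribution → 0.8236 μm/a
  chloride contribution → 0.6925 μm/a
  total first-year rate 1.516 μm/a
zinc: T>10 °C ⇒ hinge -0.071·(10.7−10) = -0.0497
  sulphur-dioxide contribution → 0.7903 μm/a
  chloride contribution → 0.3706 μm/a
  total first-year rate 1.161 μm/a
Ordering by μm/a: copper (1.52) > zinc (1.16)

zinc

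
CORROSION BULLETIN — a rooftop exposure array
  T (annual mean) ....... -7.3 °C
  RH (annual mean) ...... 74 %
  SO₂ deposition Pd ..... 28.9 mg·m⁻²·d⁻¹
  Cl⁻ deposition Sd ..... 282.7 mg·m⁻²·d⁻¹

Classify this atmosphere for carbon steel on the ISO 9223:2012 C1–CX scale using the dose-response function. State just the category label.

C3

carbon steel: temperature factor f = +0.150·(-17.3) = -2.5950
  sulphur-dioxide contribution → 3.337 μm/a
  chloride contribution → 28.98 μm/a
  total first-year rate 32.32 μm/a
ISO 9223 Table 2 (carbon steel): 25 < 32.3 ≤ 50 μm/a ⇒ C3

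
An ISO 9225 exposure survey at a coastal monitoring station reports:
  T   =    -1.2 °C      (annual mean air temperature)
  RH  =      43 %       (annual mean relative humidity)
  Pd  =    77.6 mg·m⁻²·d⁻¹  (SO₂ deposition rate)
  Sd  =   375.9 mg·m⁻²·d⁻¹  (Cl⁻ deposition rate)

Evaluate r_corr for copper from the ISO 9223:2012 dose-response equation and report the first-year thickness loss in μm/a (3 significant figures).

copper: T≤10 °C ⇒ hinge +0.126·(-1.2−10) = -1.4112
  SO₂ term: 0.0053·77.6^0.26·exp(0.059·43-1.4112) = 0.05065
  Cl⁻ term: 0.01025·375.9^0.27·exp(0.036·43+0.049·-1.2) = 0.2253
  r_corr = 0.05065 + 0.2253 = 0.2759 μm/a

r_corr = 0.276 μm/a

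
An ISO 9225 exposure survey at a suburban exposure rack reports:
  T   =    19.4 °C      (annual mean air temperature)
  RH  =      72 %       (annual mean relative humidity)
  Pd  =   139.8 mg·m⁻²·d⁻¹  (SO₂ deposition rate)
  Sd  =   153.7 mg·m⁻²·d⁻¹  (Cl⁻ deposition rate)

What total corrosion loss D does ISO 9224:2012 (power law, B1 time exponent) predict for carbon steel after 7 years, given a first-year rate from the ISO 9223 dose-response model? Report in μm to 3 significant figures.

D(7) = 312 μm

carbon steel: temperature factor f = -0.054·(9.4) = -0.5076
  SO₂ term: 1.77·139.8^0.52·exp(0.02·72-0.5076) = 58.69
  Sd branch = 0.102·Sd^0.62·e^(0.033·RH+0.04·T) = 54.1 μm/a
  sum: 58.69 + 54.1 → r_corr = 112.8 μm/a
ISO 9224: D(t) = r_corr · t^b with b = 0.523 (carbon steel, B1)
  D(7) = 112.8 × 7^0.523 = 112.8 × 2.767 = 312.1 μm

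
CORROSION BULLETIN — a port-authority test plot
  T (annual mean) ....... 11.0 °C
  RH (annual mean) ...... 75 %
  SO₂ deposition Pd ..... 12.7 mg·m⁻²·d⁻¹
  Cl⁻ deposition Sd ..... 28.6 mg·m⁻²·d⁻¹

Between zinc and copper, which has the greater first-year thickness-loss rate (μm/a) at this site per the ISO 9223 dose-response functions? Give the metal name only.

zinc

zinc: f(T) = -0.071·(T−10) [T>10 °C] = -0.0710
  sulphur-dioxide contribution → 1.158 μm/a
  chloride contribution → 0.5493 μm/a
  total first-year rate 1.707 μm/a
copper: T>10 °C ⇒ hinge -0.080·(11.0−10) = -0.0800
  sulphur-dioxide contribution → 0.7912 μm/a
  chloride contribution → 0.6466 μm/a
  total first-year rate 1.438 μm/a
Ordering by μm/a: zinc (1.71) > copper (1.44)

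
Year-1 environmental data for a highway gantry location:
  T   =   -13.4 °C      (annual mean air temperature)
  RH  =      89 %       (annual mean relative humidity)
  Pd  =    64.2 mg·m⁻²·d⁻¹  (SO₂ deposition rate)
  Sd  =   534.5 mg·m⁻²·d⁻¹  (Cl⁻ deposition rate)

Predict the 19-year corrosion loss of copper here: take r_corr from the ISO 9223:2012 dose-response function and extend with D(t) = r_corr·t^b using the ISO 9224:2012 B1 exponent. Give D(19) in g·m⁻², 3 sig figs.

D(19) = 55.6 g·m⁻²

copper: f(T) = +0.126·(T−10) [T≤10 °C] = -2.9484
  Pd branch = 0.0053·Pd^0.26·e^(0.059·RH+f) = 0.1564 μm/a
  Cl⁻ term: 0.01025·534.5^0.27·exp(0.036·89+0.049·-13.4) = 0.7138
  r_corr = 0.1564 + 0.7138 = 0.8702 μm/a
Long-term exponent b (ISO 9224 Table 2, B1) = 0.667
  D(19) = 0.8702 × 19^0.667 = 0.8702 × 7.127 = 6.202 μm
  Mass loss = 6.202 μm × 8.96 g/cm³ = 55.57 g·m⁻²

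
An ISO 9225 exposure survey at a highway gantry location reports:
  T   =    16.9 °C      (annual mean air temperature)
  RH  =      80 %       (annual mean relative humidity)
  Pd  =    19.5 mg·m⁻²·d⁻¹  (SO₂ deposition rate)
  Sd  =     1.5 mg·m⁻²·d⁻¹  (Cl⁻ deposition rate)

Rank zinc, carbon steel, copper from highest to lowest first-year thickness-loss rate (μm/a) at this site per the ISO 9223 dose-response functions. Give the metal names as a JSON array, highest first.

["carbon steel", "zinc", "copper"]

zinc: temperature factor f = -0.071·(6.9) = -0.4899
  SO₂ term: 0.0129·19.5^0.44·exp(0.046·80-0.4899) = 1.158
  Cl⁻ term: 0.0175·1.5^0.57·exp(0.008·80+0.085·16.9) = 0.1759
  r_corr = 1.158 + 0.1759 = 1.334 μm/a
carbon steel: f(T) = -0.054·(T−10) [T>10 °C] = -0.3726
  Pd branch = 1.77·Pd^0.52·e^(0.02·RH+f) = 28.3 μm/a
  Sd branch = 0.102·Sd^0.62·e^(0.033·RH+0.04·T) = 3.613 μm/a
  sum: 28.3 + 3.613 → r_corr = 31.92 μm/a
copper: T>10 °C ⇒ hinge -0.080·(16.9−10) = -0.5520
  Pd branch = 0.0053·Pd^0.26·e^(0.059·RH+f) = 0.741 μm/a
  Sd branch = 0.01025·Sd^0.27·e^(0.036·RH+0.049·T) = 0.4663 μm/a
  r_corr = 0.741 + 0.4663 = 1.207 μm/a
Ordering by μm/a: carbon steel (31.9) > zinc (1.33) > copper (1.21)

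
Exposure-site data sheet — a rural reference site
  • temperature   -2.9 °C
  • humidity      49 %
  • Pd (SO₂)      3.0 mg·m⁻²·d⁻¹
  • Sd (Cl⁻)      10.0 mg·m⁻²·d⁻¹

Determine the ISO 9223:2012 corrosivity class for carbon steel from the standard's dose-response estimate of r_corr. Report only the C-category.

C2

carbon steel: T≤10 °C ⇒ hinge +0.150·(-2.9−10) = -1.9350
  SO₂ term: 1.77·3.0^0.52·exp(0.02·49-1.9350) = 1.206
  Cl⁻ term: 0.102·10.0^0.62·exp(0.033·49+0.04·-2.9) = 1.908
  sum: 1.206 + 1.908 → r_corr = 3.113 μm/a
Category bounds: 1.3…25 μm/a bracket r_corr ⇒ C2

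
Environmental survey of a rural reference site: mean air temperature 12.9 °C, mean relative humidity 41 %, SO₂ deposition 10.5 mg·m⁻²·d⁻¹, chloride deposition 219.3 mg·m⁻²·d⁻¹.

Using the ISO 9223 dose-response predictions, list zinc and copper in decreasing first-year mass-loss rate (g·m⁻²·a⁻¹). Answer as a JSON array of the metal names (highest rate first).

["zinc", "copper"]

zinc: temperature factor f = -0.071·(2.9) = -0.2059
  Pd branch = 0.0129·Pd^0.44·e^(0.046·RH+f) = 0.1948 μm/a
  Cl⁻ term: 0.0175·219.3^0.57·exp(0.008·41+0.085·12.9) = 1.571
  r_corr = 0.1948 + 1.571 = 1.765 μm/a
  mass loss = 1.765 μm/a × 7.14 g/cm³ = 12.61 g·m⁻²·a⁻¹
copper: T>10 °C ⇒ hinge -0.080·(12.9−10) = -0.2320
  Pd branch = 0.0053·Pd^0.26·e^(0.059·RH+f) = 0.08701 μm/a
  Sd branch = 0.01025·Sd^0.27·e^(0.036·RH+0.049·T) = 0.3617 μm/a
  r_corr = 0.08701 + 0.3617 = 0.4487 μm/a
  mass loss = 0.4487 μm/a × 8.96 g/cm³ = 4.02 g·m⁻²·a⁻¹
Ordering by g·m⁻²·a⁻¹: zinc (12.6) > copper (4.02)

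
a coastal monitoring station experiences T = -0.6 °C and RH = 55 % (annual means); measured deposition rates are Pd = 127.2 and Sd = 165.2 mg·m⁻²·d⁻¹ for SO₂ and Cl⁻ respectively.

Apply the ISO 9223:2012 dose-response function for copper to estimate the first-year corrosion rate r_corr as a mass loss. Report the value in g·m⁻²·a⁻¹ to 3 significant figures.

r_corr = 3.69 g·m⁻²·a⁻¹

copper: temperature factor f = +0.126·(-10.6) = -1.3356
  SO₂ term: 0.0053·127.2^0.26·exp(0.059·55-1.3356) = 0.1261
  Sd branch = 0.01025·Sd^0.27·e^(0.036·RH+0.049·T) = 0.2862 μm/a
  sum: 0.1261 + 0.2862 → r_corr = 0.4123 μm/a
Convert to mass loss: 0.4123 μm/a × 8.96 g/cm³ = 3.694 g·m⁻²·a⁻¹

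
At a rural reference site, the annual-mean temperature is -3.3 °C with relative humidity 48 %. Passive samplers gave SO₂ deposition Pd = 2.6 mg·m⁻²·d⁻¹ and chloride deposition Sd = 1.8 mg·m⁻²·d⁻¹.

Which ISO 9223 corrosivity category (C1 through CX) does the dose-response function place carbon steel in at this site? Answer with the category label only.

carbon steel: T≤10 °C ⇒ hinge +0.150·(-3.3−10) = -1.9950
  SO₂ term: 1.77·2.6^0.52·exp(0.02·48-1.9950) = 1.033
  Sd branch = 0.102·Sd^0.62·e^(0.033·RH+0.04·T) = 0.6273 μm/a
  r_corr = 1.033 + 0.6273 = 1.661 μm/a
Category bounds: 1.3…25 μm/a bracket r_corr ⇒ C2

C2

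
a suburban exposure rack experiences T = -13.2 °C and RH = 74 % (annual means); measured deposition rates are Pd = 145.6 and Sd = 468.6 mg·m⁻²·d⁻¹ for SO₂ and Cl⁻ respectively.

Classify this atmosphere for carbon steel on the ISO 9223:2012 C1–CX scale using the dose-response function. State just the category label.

C3

carbon steel: T≤10 °C ⇒ hinge +0.150·(-13.2−10) = -3.4800
  sulphur-dioxide contribution → 3.193 μm/a
  chloride contribution → 31.31 μm/a
  ⇒ r_corr(carbon steel) = 34.51 μm/a
34.5 μm/a falls in (25, 50] for carbon steel → category C3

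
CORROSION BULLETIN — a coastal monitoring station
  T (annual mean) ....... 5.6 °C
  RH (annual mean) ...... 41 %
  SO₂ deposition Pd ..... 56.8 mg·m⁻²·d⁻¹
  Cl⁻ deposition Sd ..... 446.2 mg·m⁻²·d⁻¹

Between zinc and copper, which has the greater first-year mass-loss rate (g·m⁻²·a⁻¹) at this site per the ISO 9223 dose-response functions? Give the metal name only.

zinc: f(T) = +0.038·(T−10) [T≤10 °C] = -0.1672
  sulphur-dioxide contribution → 0.4256 μm/a
  chloride contribution → 1.266 μm/a
  total first-year rate 1.692 μm/a
  mass loss = 1.692 μm/a × 7.14 g/cm³ = 12.08 g·m⁻²·a⁻¹
copper: T≤10 °C ⇒ hinge +0.126·(5.6−10) = -0.5544
  sulphur-dioxide contribution → 0.09777 μm/a
  chloride contribution → 0.3064 μm/a
  ⇒ r_corr(copper) = 0.4042 μm/a
  mass loss = 0.4042 μm/a × 8.96 g/cm³ = 3.621 g·m⁻²·a⁻¹
Ordering by g·m⁻²·a⁻¹: zinc (12.1) > copper (3.62)

zinc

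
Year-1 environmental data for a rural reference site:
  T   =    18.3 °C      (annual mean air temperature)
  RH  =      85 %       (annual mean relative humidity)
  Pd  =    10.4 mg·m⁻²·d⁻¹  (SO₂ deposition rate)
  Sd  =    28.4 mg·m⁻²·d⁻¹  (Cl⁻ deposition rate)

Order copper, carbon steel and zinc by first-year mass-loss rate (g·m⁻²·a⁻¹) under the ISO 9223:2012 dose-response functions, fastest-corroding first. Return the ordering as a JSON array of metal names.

copper: T>10 °C ⇒ hinge -0.080·(18.3−10) = -0.6640
  SO₂ term: 0.0053·10.4^0.26·exp(0.059·85-0.6640) = 0.7556
  Cl⁻ term: 0.01025·28.4^0.27·exp(0.036·85+0.049·18.3) = 1.323
  sum: 0.7556 + 1.323 → r_corr = 2.078 μm/a
  mass loss = 2.078 μm/a × 8.96 g/cm³ = 18.62 g·m⁻²·a⁻¹
carbon steel: f(T) = -0.054·(T−10) [T>10 °C] = -0.4482
  Pd branch = 1.77·Pd^0.52·e^(0.02·RH+f) = 20.92 μm/a
  Sd branch = 0.102·Sd^0.62·e^(0.033·RH+0.04·T) = 27.91 μm/a
  r_corr = 20.92 + 27.91 = 48.83 μm/a
  mass loss = 48.83 μm/a × 7.85 g/cm³ = 383.3 g·m⁻²·a⁻¹
zinc: temperature factor f = -0.071·(8.3) = -0.5893
  Pd branch = 0.0129·Pd^0.44·e^(0.046·RH+f) = 1.001 μm/a
  Sd branch = 0.0175·Sd^0.57·e^(0.008·RH+0.085·T) = 1.102 μm/a
  r_corr = 1.001 + 1.102 = 2.103 μm/a
  mass loss = 2.103 μm/a × 7.14 g/cm³ = 15.01 g·m⁻²·a⁻¹
Ordering by g·m⁻²·a⁻¹: carbon steel (383) > copper (18.6) > zinc (15)

["carbon steel", "copper", "zinc"]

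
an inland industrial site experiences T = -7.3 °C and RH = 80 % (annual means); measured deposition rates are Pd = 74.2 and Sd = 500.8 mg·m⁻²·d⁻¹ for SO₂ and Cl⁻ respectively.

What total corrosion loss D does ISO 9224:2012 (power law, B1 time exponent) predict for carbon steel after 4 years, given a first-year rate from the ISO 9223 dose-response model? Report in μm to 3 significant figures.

D(4) = 117 μm

carbon steel: f(T) = +0.150·(T−10) [T≤10 °C] = -2.5950
  Pd branch = 1.77·Pd^0.52·e^(0.02·RH+f) = 6.144 μm/a
  Sd branch = 0.102·Sd^0.62·e^(0.033·RH+0.04·T) = 50.36 μm/a
  r_corr = 6.144 + 50.36 = 56.51 μm/a
ISO 9224: D(t) = r_corr · t^b with b = 0.523 (carbon steel, B1)
  D(4) = 56.51 × 4^0.523 = 56.51 × 2.065 = 116.7 μm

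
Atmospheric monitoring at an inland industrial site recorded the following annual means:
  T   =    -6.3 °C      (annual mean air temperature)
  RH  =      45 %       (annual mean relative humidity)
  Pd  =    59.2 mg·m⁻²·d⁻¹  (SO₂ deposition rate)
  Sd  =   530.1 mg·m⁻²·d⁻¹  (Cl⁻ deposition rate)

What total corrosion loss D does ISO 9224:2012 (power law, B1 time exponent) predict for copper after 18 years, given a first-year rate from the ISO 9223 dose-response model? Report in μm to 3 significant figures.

copper: T≤10 °C ⇒ hinge +0.126·(-6.3−10) = -2.0538
  sulphur-dioxide contribution → 0.02794 μm/a
  chloride contribution → 0.2069 μm/a
  ⇒ r_corr(copper) = 0.2349 μm/a
ISO 9224: D(t) = r_corr · t^b with b = 0.667 (copper, B1)
  D(18) = 0.2349 × 18^0.667 = 0.2349 × 6.875 = 1.615 μm

D(18) = 1.61 μm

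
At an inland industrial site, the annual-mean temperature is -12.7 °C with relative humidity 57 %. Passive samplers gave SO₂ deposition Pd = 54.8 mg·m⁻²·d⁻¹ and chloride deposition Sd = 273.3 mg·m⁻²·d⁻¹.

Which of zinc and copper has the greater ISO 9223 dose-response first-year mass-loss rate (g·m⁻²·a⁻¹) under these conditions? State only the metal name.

zinc

zinc: T≤10 °C ⇒ hinge +0.038·(-12.7−10) = -0.8626
  SO₂ term: 0.0129·54.8^0.44·exp(0.046·57-0.8626) = 0.4363
  Sd branch = 0.0175·Sd^0.57·e^(0.008·RH+0.085·T) = 0.2297 μm/a
  sum: 0.4363 + 0.2297 → r_corr = 0.666 μm/a
  mass loss = 0.666 μm/a × 7.14 g/cm³ = 4.755 g·m⁻²·a⁻¹
copper: temperature factor f = +0.126·(-22.7) = -2.8602
  SO₂ term: 0.0053·54.8^0.26·exp(0.059·57-2.8602) = 0.02482
  Cl⁻ term: 0.01025·273.3^0.27·exp(0.036·57+0.049·-12.7) = 0.1948
  sum: 0.02482 + 0.1948 → r_corr = 0.2196 μm/a
  mass loss = 0.2196 μm/a × 8.96 g/cm³ = 1.968 g·m⁻²·a⁻¹
Ordering by g·m⁻²·a⁻¹: zinc (4.75) > copper (1.97)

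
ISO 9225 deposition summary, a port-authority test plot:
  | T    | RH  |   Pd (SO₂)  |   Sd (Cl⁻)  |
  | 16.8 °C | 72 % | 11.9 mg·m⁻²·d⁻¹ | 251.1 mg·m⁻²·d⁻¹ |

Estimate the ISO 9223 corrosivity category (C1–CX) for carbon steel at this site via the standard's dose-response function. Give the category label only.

carbon steel: temperature factor f = -0.054·(6.8) = -0.3672
  SO₂ term: 1.77·11.9^0.52·exp(0.02·72-0.3672) = 18.76
  Cl⁻ term: 0.102·251.1^0.62·exp(0.033·72+0.04·16.8) = 66.11
  sum: 18.76 + 66.11 → r_corr = 84.86 μm/a
ISO 9223 Table 2 (carbon steel): 80 < 84.9 ≤ 200 μm/a ⇒ C5

C5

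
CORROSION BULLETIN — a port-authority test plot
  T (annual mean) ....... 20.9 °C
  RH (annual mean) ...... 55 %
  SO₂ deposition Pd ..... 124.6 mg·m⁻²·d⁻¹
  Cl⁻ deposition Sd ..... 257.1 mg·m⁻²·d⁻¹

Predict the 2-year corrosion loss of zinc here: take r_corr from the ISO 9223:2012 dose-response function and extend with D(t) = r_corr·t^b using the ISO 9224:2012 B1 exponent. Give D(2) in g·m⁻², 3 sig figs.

D(2) = 55.5 g·m⁻²

zinc: f(T) = -0.071·(T−10) [T>10 °C] = -0.7739
  Pd branch = 0.0129·Pd^0.44·e^(0.046·RH+f) = 0.6241 μm/a
  Sd branch = 0.0175·Sd^0.57·e^(0.008·RH+0.085·T) = 3.797 μm/a
  r_corr = 0.6241 + 3.797 = 4.421 μm/a
Power-law: D(2) = r_corr · 2^0.813
  D(2) = 4.421 × 2^0.813 = 4.421 × 1.757 = 7.767 μm
  Mass loss = 7.767 μm × 7.14 g/cm³ = 55.46 g·m⁻²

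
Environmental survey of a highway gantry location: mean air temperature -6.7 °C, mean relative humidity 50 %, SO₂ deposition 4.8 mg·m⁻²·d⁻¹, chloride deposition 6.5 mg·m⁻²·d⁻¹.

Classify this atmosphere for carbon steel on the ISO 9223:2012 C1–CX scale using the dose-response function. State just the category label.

carbon steel: f(T) = +0.150·(T−10) [T≤10 °C] = -2.5050
  SO₂ term: 1.77·4.8^0.52·exp(0.02·50-2.5050) = 0.8884
  Cl⁻ term: 0.102·6.5^0.62·exp(0.033·50+0.04·-6.7) = 1.297
  sum: 0.8884 + 1.297 → r_corr = 2.185 μm/a
ISO 9223 Table 2 (carbon steel): 1.3 < 2.18 ≤ 25 μm/a ⇒ C2

C2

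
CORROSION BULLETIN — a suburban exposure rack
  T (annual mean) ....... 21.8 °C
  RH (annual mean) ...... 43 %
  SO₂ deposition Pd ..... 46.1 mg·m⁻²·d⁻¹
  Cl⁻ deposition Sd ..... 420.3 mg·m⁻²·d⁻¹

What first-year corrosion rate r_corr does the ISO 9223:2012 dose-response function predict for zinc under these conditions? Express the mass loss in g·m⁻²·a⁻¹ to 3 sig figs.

r_corr = 36.7 g·m⁻²·a⁻¹

zinc: temperature factor f = -0.071·(11.8) = -0.8378
  SO₂ term: 0.0129·46.1^0.44·exp(0.046·43-0.8378) = 0.2177
  Sd branch = 0.0175·Sd^0.57·e^(0.008·RH+0.085·T) = 4.927 μm/a
  sum: 0.2177 + 4.927 → r_corr = 5.145 μm/a
Convert to mass loss: 5.145 μm/a × 7.14 g/cm³ = 36.74 g·m⁻²·a⁻¹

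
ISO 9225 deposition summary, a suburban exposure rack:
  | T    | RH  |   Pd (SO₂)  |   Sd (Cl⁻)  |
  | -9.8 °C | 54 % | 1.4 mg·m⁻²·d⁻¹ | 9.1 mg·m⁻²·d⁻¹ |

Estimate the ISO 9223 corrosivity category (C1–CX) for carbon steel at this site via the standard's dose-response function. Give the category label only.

carbon steel: f(T) = +0.150·(T−10) [T≤10 °C] = -2.9700
  sulphur-dioxide contribution → 0.3185 μm/a
  chloride contribution → 1.61 μm/a
  total first-year rate 1.929 μm/a
Category bounds: 1.3…25 μm/a bracket r_corr ⇒ C2

C2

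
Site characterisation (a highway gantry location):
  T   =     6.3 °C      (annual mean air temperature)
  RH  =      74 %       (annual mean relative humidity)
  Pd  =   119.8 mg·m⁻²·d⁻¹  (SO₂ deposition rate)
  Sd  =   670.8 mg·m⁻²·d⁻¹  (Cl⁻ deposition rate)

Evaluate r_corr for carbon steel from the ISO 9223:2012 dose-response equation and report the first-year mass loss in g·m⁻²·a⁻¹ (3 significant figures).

r_corr = 1.09e+03 g·m⁻²·a⁻¹

carbon steel: f(T) = +0.150·(T−10) [T≤10 °C] = -0.5550
  SO₂ term: 1.77·119.8^0.52·exp(0.02·74-0.5550) = 53.76
  Sd branch = 0.102·Sd^0.62·e^(0.033·RH+0.04·T) = 85.33 μm/a
  r_corr = 53.76 + 85.33 = 139.1 μm/a
Convert to mass loss: 139.1 μm/a × 7.85 g/cm³ = 1092 g·m⁻²·a⁻¹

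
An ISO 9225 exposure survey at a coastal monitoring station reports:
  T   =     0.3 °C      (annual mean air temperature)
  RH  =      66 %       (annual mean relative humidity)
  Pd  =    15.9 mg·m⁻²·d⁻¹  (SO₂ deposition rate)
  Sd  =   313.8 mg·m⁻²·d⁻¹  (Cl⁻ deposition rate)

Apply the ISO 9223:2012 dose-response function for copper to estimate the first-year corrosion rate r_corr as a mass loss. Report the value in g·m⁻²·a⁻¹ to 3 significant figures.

copper: temperature factor f = +0.126·(-9.7) = -1.2222
  Pd branch = 0.0053·Pd^0.26·e^(0.059·RH+f) = 0.1574 μm/a
  Cl⁻ term: 0.01025·313.8^0.27·exp(0.036·66+0.049·0.3) = 0.5286
  sum: 0.1574 + 0.5286 → r_corr = 0.6859 μm/a
Convert to mass loss: 0.6859 μm/a × 8.96 g/cm³ = 6.146 g·m⁻²·a⁻¹

r_corr = 6.15 g·m⁻²·a⁻¹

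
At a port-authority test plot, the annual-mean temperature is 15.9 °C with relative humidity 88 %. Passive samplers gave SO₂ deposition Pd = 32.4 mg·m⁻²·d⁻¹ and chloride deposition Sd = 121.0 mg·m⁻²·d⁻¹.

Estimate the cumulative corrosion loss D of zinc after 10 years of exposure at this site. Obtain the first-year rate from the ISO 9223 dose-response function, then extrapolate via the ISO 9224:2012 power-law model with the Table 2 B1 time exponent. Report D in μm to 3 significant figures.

zinc: T>10 °C ⇒ hinge -0.071·(15.9−10) = -0.4189
  sulphur-dioxide contribution → 2.246 μm/a
  chloride contribution → 2.103 μm/a
  ⇒ r_corr(zinc) = 4.349 μm/a
Long-term exponent b (ISO 9224 Table 2, B1) = 0.813
  D(10) = 4.349 × 10^0.813 = 4.349 × 6.501 = 28.27 μm

D(10) = 28.3 μm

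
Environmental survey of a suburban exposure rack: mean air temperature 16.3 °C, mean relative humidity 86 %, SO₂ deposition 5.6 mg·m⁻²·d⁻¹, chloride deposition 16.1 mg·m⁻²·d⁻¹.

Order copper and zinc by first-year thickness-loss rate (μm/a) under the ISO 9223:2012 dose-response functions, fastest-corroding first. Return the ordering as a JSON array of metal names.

copper: T>10 °C ⇒ hinge -0.080·(16.3−10) = -0.5040
  SO₂ term: 0.0053·5.6^0.26·exp(0.059·86-0.5040) = 0.8008
  Cl⁻ term: 0.01025·16.1^0.27·exp(0.036·86+0.049·16.3) = 1.067
  sum: 0.8008 + 1.067 → r_corr = 1.867 μm/a
zinc: f(T) = -0.071·(T−10) [T>10 °C] = -0.4473
  SO₂ term: 0.0129·5.6^0.44·exp(0.046·86-0.4473) = 0.9196
  Cl⁻ term: 0.0175·16.1^0.57·exp(0.008·86+0.085·16.3) = 0.6783
  r_corr = 0.9196 + 0.6783 = 1.598 μm/a
Ordering by μm/a: copper (1.87) > zinc (1.6)

["copper", "zinc"]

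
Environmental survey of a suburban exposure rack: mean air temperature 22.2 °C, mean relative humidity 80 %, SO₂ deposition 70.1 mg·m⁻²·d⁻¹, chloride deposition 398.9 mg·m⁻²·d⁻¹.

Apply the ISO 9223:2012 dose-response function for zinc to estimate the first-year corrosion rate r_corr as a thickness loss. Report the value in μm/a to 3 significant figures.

r_corr = 8.05 μm/a

zinc: T>10 °C ⇒ hinge -0.071·(22.2−10) = -0.8662
  Pd branch = 0.0129·Pd^0.44·e^(0.046·RH+f) = 1.395 μm/a
  Sd branch = 0.0175·Sd^0.57·e^(0.008·RH+0.085·T) = 6.653 μm/a
  sum: 1.395 + 6.653 → r_corr = 8.048 μm/a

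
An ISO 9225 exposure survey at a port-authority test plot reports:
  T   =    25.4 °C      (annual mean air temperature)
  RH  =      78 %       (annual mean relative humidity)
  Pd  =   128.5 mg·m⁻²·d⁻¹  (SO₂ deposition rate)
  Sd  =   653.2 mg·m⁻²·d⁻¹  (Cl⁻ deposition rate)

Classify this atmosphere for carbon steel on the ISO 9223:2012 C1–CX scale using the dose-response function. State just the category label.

carbon steel: f(T) = -0.054·(T−10) [T>10 °C] = -0.8316
  Pd branch = 1.77·Pd^0.52·e^(0.02·RH+f) = 45.81 μm/a
  Cl⁻ term: 0.102·653.2^0.62·exp(0.033·78+0.04·25.4) = 205.6
  sum: 45.81 + 205.6 → r_corr = 251.4 μm/a
251 μm/a falls in (200, 700] for carbon steel → category CX

CX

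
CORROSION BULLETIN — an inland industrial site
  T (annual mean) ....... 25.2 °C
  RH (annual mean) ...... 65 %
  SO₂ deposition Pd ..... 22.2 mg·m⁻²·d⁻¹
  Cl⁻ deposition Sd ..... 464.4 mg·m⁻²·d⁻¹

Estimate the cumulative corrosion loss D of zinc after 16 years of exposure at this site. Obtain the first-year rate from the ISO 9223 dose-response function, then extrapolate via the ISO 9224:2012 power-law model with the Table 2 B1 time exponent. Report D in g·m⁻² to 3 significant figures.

zinc: temperature factor f = -0.071·(15.2) = -1.0792
  sulphur-dioxide contribution → 0.3411 μm/a
  chloride contribution → 8.303 μm/a
  total first-year rate 8.645 μm/a
ISO 9224: D(t) = r_corr · t^b with b = 0.813 (zinc, B1)
  D(16) = 8.645 × 16^0.813 = 8.645 × 9.527 = 82.36 μm
  Mass loss = 82.36 μm × 7.14 g/cm³ = 588 g·m⁻²

D(16) = 588 g·m⁻²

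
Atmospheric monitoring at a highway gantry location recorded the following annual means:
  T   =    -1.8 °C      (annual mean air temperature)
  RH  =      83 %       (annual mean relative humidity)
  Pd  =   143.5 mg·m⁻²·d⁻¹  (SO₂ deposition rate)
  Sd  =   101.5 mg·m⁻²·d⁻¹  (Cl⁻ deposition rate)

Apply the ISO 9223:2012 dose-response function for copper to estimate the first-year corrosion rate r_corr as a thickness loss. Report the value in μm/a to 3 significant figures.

copper: f(T) = +0.126·(T−10) [T≤10 °C] = -1.4868
  sulphur-dioxide contribution → 0.5836 μm/a
  chloride contribution → 0.6484 μm/a
  total first-year rate 1.232 μm/a

r_corr = 1.23 μm/a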